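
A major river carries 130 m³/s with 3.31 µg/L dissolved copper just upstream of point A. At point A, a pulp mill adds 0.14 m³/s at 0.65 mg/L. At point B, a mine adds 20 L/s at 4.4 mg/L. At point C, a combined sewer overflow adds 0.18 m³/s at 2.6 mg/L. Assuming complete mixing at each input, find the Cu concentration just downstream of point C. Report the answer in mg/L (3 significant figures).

0.00827 mg/L

3.31 µg/L = 0.00331 mg/L.
After input A: C = (130·0.00331 + 0.14·0.65) / 130.1 = 0.004006 mg/L.
20 L/s = 0.02 m³/s.
After input B: C = (130.1·0.004006 + 0.02·4.4) / 130.2 = 0.004681 mg/L.
After input C: C = (130.2·0.004681 + 0.18·2.6) / 130.3 = 0.008265 mg/L.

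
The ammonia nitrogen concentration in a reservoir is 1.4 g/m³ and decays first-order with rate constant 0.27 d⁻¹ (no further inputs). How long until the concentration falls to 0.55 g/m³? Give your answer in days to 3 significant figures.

t = ln(C₀/C)/k = ln(1.4/0.55)/0.27 = 0.9343/0.27 = 3.46 d.

3.46 d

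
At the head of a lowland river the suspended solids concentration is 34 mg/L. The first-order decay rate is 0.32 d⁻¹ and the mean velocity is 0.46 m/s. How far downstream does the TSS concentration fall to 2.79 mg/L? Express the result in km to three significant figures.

311 km

From C = C₀·e^(−kt), t = ln(C₀/C)/k = ln(34/2.79)/0.32 = 2.5/0.32 = 7.813 d.
Distance = v·t = 0.46 m/s × 6.751e+05 s = 3.105e+05 m = 310.5 km.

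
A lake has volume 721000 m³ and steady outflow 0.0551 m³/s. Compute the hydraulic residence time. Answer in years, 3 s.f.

Q = 0.0551 m³/s × 3.156e+07 s/yr = 1.739e+06 m³/yr.
Hydraulic residence time τ = V/Q = 721000/1.739e+06 = 0.4146 yr.

0.415 yr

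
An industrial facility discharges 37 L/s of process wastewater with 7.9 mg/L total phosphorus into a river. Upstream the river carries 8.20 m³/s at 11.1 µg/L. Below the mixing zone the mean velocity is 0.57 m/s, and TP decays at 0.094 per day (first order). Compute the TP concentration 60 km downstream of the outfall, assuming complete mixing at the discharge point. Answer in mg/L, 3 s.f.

0.0415 mg/L

37 L/s = 0.037 m³/s.
11.1 µg/L = 0.0111 mg/L.
After complete mixing, C₀ = (0.037·7.9 + 8.2·0.0111) / 8.237 = 0.04654 mg/L.
Travel time t = 6e+04 m / 0.57 m/s = 1.053e+05 s = 1.218 d.
C = 0.04654·exp(−0.094·1.218) = 0.04654·0.8918 = 0.0415 mg/L.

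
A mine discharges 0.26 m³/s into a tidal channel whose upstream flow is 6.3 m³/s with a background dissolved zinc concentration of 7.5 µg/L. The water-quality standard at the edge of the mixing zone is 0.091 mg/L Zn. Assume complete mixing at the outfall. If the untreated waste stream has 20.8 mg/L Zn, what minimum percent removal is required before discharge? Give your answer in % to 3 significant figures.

7.5 µg/L = 0.0075 mg/L.
Mass balance: 0.091·6.56 = 0.26·Cₑ + 6.3·0.0075.
Cₑ = (0.597 − 0.04725) / 0.26 = 2.114 mg/L.
Required removal = 1 − 2.114/20.8 = 89.84 %.

89.8 %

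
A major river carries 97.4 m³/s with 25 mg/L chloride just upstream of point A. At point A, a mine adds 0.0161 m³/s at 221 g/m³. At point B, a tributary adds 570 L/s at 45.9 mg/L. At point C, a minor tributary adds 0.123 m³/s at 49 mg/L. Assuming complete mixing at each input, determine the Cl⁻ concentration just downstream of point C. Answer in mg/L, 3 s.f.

25.2 mg/L

After input A: C = (97.4·25 + 0.0161·221) / 97.42 = 25.03 mg/L.
570 L/s = 0.57 m³/s.
After input B: C = (97.42·25.03 + 0.57·45.9) / 97.99 = 25.15 mg/L.
After input C: C = (97.99·25.15 + 0.123·49) / 98.11 = 25.18 mg/L.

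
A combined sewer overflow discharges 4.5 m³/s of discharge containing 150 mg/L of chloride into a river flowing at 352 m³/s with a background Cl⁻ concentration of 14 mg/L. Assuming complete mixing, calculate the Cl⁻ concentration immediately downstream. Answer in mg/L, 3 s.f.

Flow-weighted mixing gives C = (4.5·150 + 352·14) / (4.5 + 352) = 5603/356.5 = 15.72 mg/L.

15.7 mg/L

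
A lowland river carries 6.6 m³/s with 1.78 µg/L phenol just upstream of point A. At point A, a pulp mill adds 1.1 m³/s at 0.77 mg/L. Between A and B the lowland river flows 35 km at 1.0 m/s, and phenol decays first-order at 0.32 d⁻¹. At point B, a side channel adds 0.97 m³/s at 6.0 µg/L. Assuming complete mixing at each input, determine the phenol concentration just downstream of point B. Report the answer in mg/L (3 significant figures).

1.78 µg/L = 0.00178 mg/L.
After input A: C = (6.6·0.00178 + 1.1·0.77) / 7.7 = 0.1115 mg/L.
Over the 35 km reach to input B (t = 3.5e+04 s = 0.4051 d), decay gives C = 0.1115·exp(−0.32·0.4051) = 0.09797 mg/L.
6.0 µg/L = 0.006 mg/L.
After input B: C = (7.7·0.09797 + 0.97·0.006) / 8.67 = 0.08768 mg/L.

0.0877 mg/L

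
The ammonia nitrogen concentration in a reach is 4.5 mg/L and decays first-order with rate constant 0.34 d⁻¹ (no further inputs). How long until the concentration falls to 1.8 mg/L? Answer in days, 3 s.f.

2.69 d

t = ln(C₀/C)/k = ln(4.5/1.8)/0.34 = 0.9163/0.34 = 2.695 d.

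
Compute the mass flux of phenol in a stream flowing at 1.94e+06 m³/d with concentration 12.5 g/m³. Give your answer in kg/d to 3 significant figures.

1.94e+06 m³/d = 22.45 m³/s.
Mass flux = Q·C = 22.45 m³/s × 12.5 g/m³ = 280.7 g/s.
= 280.7 g/s × 86.4 = 2.425e+04 kg/d.

24300 kg/d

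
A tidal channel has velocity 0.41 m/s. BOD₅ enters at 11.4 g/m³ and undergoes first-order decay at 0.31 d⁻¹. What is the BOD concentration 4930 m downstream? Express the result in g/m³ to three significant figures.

Travel time t = 4930 m / 0.41 m/s = 4930/0.41 = 1.202e+04 s = 0.1392 d.
First-order decay: C = 11.4·exp(−0.31·0.1392) = 11.4·0.9578 = 10.92 g/m³.

10.9 g/m³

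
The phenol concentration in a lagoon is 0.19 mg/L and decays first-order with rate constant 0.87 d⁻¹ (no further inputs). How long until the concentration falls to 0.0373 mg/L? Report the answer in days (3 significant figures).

1.87 d

t = ln(C₀/C)/k = ln(0.19/0.0373)/0.87 = 1.628/0.87 = 1.871 d.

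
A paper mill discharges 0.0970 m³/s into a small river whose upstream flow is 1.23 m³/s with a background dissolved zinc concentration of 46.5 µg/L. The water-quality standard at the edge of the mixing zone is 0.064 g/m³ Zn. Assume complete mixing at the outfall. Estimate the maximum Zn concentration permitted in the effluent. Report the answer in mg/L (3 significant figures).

0.286 mg/L

46.5 µg/L = 0.0465 mg/L.
Mass balance: 0.064·1.327 = 0.097·Cₑ + 1.23·0.0465.
Cₑ = (0.08493 − 0.05719) / 0.097 = 0.2859 mg/L.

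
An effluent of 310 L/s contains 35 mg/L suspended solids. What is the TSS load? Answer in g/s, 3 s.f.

10.8 g/s

310 L/s = 0.31 m³/s.
Mass flux = Q·C = 0.31 m³/s × 35 g/m³ = 10.85 g/s.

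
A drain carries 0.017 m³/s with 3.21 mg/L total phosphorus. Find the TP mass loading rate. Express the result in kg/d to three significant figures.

4.71 kg/d

Mass flux = Q·C = 0.017 m³/s × 3.21 g/m³ = 0.05457 g/s.
= 0.05457 g/s × 86.4 = 4.715 kg/d.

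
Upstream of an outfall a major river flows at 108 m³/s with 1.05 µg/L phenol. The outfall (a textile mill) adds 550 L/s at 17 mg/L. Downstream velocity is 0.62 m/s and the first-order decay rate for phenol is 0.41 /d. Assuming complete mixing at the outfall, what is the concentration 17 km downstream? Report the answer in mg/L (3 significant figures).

550 L/s = 0.55 m³/s.
1.05 µg/L = 0.00105 mg/L.
After complete mixing, C₀ = (0.55·17 + 108·0.00105) / 108.5 = 0.08718 mg/L.
Travel time t = 1.7e+04 m / 0.62 m/s = 2.742e+04 s = 0.3174 d.
C = 0.08718·exp(−0.41·0.3174) = 0.08718·0.878 = 0.07654 mg/L.

0.0765 mg/L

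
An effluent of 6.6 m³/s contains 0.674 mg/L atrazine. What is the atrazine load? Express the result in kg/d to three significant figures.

Mass flux = Q·C = 6.6 m³/s × 0.674 g/m³ = 4.448 g/s.
= 4.448 g/s × 86.4 = 384.3 kg/d.

384 kg/d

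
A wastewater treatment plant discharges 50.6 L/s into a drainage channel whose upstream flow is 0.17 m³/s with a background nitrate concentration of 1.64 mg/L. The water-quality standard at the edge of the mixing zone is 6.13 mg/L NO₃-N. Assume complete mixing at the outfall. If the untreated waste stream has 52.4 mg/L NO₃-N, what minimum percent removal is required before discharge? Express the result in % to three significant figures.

59.5 %

50.6 L/s = 0.0506 m³/s.
Mass balance: 6.13·0.2206 = 0.0506·Cₑ + 0.17·1.64.
Cₑ = (1.352 − 0.2788) / 0.0506 = 21.21 mg/L.
Required removal = 1 − 21.21/52.4 = 59.51 %.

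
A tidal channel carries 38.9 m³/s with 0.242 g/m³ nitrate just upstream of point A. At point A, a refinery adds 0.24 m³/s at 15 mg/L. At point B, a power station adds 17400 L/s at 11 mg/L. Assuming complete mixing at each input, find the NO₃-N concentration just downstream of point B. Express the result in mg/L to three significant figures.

After input A: C = (38.9·0.242 + 0.24·15) / 39.14 = 0.3325 mg/L.
17400 L/s = 17.4 m³/s.
After input B: C = (39.14·0.3325 + 17.4·11) / 56.54 = 3.615 mg/L.

3.62 mg/L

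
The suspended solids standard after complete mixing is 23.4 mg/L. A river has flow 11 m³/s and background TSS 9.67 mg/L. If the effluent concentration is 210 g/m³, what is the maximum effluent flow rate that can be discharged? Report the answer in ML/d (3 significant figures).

Mass balance at complete mixing: C_std·(Q_w + Q_r) = Q_w·C_e + Q_r·C_b.
Rearranging, Q_w = Q_r·(C_std − C_b)/(C_e − C_std) = 11·(23.4 − 9.67) / (210 − 23.4) = 0.8094 m³/s.
= 69.93 ML/d.

69.9 ML/d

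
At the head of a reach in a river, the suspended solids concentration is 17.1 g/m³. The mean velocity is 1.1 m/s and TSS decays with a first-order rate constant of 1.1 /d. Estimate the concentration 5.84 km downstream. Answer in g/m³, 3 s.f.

Travel time t = 5.84 km / 1.1 m/s = 5840/1.1 = 5309 s = 0.06145 d.
First-order decay: C = 17.1·exp(−1.1·0.06145) = 17.1·0.9346 = 15.98 g/m³.

16.0 g/m³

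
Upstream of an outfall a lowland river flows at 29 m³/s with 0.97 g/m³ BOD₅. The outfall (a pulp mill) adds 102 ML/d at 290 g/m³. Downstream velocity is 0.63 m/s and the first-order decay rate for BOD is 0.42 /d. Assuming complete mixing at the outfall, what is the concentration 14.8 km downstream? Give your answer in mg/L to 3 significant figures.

11.0 mg/L

102 ML/d = 1.181 m³/s.
After complete mixing, C₀ = (1.181·290 + 29·0.97) / 30.18 = 12.28 mg/L.
Travel time t = 1.48e+04 m / 0.63 m/s = 2.349e+04 s = 0.2719 d.
C = 12.28·exp(−0.42·0.2719) = 12.28·0.8921 = 10.95 mg/L.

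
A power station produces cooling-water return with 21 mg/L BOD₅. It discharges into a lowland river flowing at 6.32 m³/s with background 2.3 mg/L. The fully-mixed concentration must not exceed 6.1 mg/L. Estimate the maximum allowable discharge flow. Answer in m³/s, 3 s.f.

1.61 m³/s

Mass balance at complete mixing: C_std·(Q_w + Q_r) = Q_w·C_e + Q_r·C_b.
Rearranging, Q_w = Q_r·(C_std − C_b)/(C_e − C_std) = 6.32·(6.1 − 2.3) / (21 − 6.1) = 1.612 m³/s.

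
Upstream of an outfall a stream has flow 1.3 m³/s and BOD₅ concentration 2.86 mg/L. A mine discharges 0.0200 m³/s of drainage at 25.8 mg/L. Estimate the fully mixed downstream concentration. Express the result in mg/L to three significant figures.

Conservation of mass across the mixing zone: C = (0.02·25.8 + 1.3·2.86) / (0.02 + 1.3) = 4.234/1.32 = 3.208 mg/L.

3.21 mg/L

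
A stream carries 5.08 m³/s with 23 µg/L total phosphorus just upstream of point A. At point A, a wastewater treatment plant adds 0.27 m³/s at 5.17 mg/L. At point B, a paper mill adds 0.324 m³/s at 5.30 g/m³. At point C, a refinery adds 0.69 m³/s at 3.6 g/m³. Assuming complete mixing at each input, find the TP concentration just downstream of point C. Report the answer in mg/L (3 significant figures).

23 µg/L = 0.023 mg/L.
After input A: C = (5.08·0.023 + 0.27·5.17) / 5.35 = 0.2828 mg/L.
After input B: C = (5.35·0.2828 + 0.324·5.3) / 5.674 = 0.5693 mg/L.
After input C: C = (5.674·0.5693 + 0.69·3.6) / 6.364 = 0.8979 mg/L.

0.898 mg/L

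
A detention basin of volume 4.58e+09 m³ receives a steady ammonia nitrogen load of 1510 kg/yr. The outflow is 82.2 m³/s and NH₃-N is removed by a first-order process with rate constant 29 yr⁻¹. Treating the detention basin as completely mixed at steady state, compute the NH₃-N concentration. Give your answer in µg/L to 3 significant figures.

0.0112 µg/L

Outflow Q = 82.2 m³/s × 3.156e+07 s/yr = 2.594e+09 m³/yr.
Steady-state CSTR mass balance: W = Q·C + k·V·C, so C = W/(Q + kV).
Q + kV = 2.594e+09 + 29·4.58e+09 = 1.354e+11 m³/yr.
C = 1510/1.354e+11 = 1.115e-08 kg/m³ = 1.115e-05 mg/L = 0.01115 µg/L.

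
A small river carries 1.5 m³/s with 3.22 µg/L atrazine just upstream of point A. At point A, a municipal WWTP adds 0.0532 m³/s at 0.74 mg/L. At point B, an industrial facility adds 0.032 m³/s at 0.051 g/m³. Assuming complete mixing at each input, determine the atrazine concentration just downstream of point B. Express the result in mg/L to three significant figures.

3.22 µg/L = 0.00322 mg/L.
After input A: C = (1.5·0.00322 + 0.0532·0.74) / 1.553 = 0.02846 mg/L.
After input B: C = (1.553·0.02846 + 0.032·0.051) / 1.585 = 0.02891 mg/L.

0.0289 mg/L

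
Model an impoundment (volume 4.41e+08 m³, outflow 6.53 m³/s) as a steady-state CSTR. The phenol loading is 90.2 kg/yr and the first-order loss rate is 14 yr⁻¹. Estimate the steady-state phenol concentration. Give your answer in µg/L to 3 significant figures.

Outflow Q = 6.53 m³/s × 3.156e+07 s/yr = 2.061e+08 m³/yr.
Steady-state CSTR mass balance: W = Q·C + k·V·C, so C = W/(Q + kV).
Q + kV = 2.061e+08 + 14·4.41e+08 = 6.38e+09 m³/yr.
C = 90.2/6.38e+09 = 1.414e-08 kg/m³ = 1.414e-05 mg/L = 0.01414 µg/L.

0.0141 µg/L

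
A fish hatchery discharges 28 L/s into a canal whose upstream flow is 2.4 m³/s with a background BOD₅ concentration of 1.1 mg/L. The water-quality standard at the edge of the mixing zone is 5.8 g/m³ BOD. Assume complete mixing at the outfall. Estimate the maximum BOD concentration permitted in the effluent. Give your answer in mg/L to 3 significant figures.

409 mg/L

28 L/s = 0.028 m³/s.
Mass balance: 5.8·2.428 = 0.028·Cₑ + 2.4·1.1.
Cₑ = (14.08 − 2.64) / 0.028 = 408.7 mg/L.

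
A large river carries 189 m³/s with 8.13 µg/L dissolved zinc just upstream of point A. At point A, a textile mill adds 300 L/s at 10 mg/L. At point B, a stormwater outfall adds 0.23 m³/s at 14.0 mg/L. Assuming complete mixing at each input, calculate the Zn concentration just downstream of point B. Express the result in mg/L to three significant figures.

0.0409 mg/L

8.13 µg/L = 0.00813 mg/L.
300 L/s = 0.3 m³/s.
After input A: C = (189·0.00813 + 0.3·10) / 189.3 = 0.02396 mg/L.
After input B: C = (189.3·0.02396 + 0.23·14) / 189.5 = 0.04093 mg/L.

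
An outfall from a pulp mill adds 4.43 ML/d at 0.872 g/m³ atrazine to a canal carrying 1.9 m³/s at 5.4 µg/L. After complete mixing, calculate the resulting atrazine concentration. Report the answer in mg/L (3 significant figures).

4.43 ML/d = 0.05127 m³/s.
5.4 µg/L = 0.0054 mg/L.
Conservation of mass across the mixing zone: C = (0.05127·0.872 + 1.9·0.0054) / (0.05127 + 1.9) = 0.05497/1.951 = 0.02817 mg/L.

0.0282 mg/L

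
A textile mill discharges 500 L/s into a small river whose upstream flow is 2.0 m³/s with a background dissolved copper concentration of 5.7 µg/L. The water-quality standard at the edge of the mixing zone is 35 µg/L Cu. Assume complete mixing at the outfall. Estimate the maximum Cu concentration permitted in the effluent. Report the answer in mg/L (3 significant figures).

0.152 mg/L

500 L/s = 0.5 m³/s.
5.7 µg/L = 0.0057 mg/L.
35 µg/L = 0.035 mg/L.
Mass balance: 0.035·2.5 = 0.5·Cₑ + 2·0.0057.
Cₑ = (0.0875 − 0.0114) / 0.5 = 0.1522 mg/L.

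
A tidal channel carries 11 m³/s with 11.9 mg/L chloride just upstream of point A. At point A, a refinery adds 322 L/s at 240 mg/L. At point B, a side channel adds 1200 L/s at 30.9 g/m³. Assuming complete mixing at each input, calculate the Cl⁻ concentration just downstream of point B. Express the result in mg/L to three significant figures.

19.6 mg/L

322 L/s = 0.322 m³/s.
After input A: C = (11·11.9 + 0.322·240) / 11.32 = 18.39 mg/L.
1200 L/s = 1.2 m³/s.
After input B: C = (11.32·18.39 + 1.2·30.9) / 12.52 = 19.59 mg/L.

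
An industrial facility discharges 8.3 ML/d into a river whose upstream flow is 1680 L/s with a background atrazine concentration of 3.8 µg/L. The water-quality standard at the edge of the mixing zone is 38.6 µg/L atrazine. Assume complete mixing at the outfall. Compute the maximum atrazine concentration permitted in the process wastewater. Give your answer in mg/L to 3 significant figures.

0.647 mg/L

8.3 ML/d = 0.09606 m³/s.
1680 L/s = 1.68 m³/s.
3.8 µg/L = 0.0038 mg/L.
38.6 µg/L = 0.0386 mg/L.
Mass balance: 0.0386·1.776 = 0.09606·Cₑ + 1.68·0.0038.
Cₑ = (0.06856 − 0.006384) / 0.09606 = 0.6472 mg/L.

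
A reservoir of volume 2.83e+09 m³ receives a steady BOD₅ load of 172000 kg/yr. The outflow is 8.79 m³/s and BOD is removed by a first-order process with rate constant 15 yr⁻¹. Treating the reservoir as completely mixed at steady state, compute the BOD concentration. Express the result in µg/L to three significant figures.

Outflow Q = 8.79 m³/s × 3.156e+07 s/yr = 2.774e+08 m³/yr.
Steady-state CSTR mass balance: W = Q·C + k·V·C, so C = W/(Q + kV).
Q + kV = 2.774e+08 + 15·2.83e+09 = 4.273e+10 m³/yr.
C = 172000/4.273e+10 = 4.026e-06 kg/m³ = 0.004026 mg/L = 4.026 µg/L.

4.03 µg/L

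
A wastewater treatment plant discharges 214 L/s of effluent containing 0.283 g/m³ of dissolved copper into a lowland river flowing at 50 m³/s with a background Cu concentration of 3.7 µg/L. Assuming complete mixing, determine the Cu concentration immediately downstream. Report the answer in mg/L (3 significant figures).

0.00489 mg/L

214 L/s = 0.214 m³/s.
3.7 µg/L = 0.0037 mg/L.
Conservation of mass across the mixing zone: C = (0.214·0.283 + 50·0.0037) / (0.214 + 50) = 0.2456/50.21 = 0.00489 mg/L.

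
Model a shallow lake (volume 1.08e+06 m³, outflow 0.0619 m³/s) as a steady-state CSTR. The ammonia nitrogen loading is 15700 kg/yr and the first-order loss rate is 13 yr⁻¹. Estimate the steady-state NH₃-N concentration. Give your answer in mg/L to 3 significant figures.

Outflow Q = 0.0619 m³/s × 3.156e+07 s/yr = 1.953e+06 m³/yr.
Steady-state CSTR mass balance: W = Q·C + k·V·C, so C = W/(Q + kV).
Q + kV = 1.953e+06 + 13·1.08e+06 = 1.599e+07 m³/yr.
C = 15700/1.599e+07 = 0.0009817 kg/m³ = 0.9817 mg/L.

0.982 mg/L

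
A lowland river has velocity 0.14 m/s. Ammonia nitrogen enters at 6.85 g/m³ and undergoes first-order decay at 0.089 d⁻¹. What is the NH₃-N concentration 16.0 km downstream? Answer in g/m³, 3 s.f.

6.09 g/m³

Travel time t = 16.0 km / 0.14 m/s = 1.6e+04/0.14 = 1.143e+05 s = 1.323 d.
First-order decay: C = 6.85·exp(−0.089·1.323) = 6.85·0.8889 = 6.089 g/m³.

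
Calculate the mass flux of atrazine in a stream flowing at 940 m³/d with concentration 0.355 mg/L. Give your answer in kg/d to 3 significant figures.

940 m³/d = 0.01088 m³/s.
Mass flux = Q·C = 0.01088 m³/s × 0.355 g/m³ = 0.003862 g/s.
= 0.003862 g/s × 86.4 = 0.3337 kg/d.

0.334 kg/d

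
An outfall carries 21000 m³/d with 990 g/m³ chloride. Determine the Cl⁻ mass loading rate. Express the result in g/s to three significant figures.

241 g/s

21000 m³/d = 0.2431 m³/s.
Mass flux = Q·C = 0.2431 m³/s × 990 g/m³ = 240.6 g/s.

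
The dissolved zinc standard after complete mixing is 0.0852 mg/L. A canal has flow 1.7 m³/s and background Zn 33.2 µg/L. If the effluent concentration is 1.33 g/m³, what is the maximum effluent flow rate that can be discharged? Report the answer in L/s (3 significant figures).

71.0 L/s

33.2 µg/L = 0.0332 mg/L.
Mass balance at complete mixing: C_std·(Q_w + Q_r) = Q_w·C_e + Q_r·C_b.
Rearranging, Q_w = Q_r·(C_std − C_b)/(C_e − C_std) = 1.7·(0.0852 − 0.0332) / (1.33 − 0.0852) = 0.07102 m³/s.
= 71.02 L/s.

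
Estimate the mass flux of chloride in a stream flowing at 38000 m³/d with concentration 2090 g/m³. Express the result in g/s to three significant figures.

919 g/s

38000 m³/d = 0.4398 m³/s.
Mass flux = Q·C = 0.4398 m³/s × 2090 g/m³ = 919.2 g/s.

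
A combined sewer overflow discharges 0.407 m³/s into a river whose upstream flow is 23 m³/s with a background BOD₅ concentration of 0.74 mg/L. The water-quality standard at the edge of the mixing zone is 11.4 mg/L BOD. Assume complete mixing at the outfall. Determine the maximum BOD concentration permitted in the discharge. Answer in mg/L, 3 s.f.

614 mg/L

Mass balance: 11.4·23.41 = 0.407·Cₑ + 23·0.74.
Cₑ = (266.8 − 17.02) / 0.407 = 613.8 mg/L.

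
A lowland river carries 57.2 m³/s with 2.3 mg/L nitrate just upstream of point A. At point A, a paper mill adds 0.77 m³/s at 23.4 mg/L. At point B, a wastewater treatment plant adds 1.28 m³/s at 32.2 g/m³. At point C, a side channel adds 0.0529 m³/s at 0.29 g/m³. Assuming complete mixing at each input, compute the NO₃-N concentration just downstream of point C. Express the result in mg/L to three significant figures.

3.22 mg/L

After input A: C = (57.2·2.3 + 0.77·23.4) / 57.97 = 2.58 mg/L.
After input B: C = (57.97·2.58 + 1.28·32.2) / 59.25 = 3.22 mg/L.
After input C: C = (59.25·3.22 + 0.0529·0.29) / 59.3 = 3.218 mg/L.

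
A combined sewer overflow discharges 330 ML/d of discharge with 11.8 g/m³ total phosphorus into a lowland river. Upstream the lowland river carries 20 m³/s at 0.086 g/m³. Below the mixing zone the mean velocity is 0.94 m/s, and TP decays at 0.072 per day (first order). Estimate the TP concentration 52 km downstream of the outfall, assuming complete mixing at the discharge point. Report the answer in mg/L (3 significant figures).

330 ML/d = 3.819 m³/s.
After complete mixing, C₀ = (3.819·11.8 + 20·0.086) / 23.82 = 1.964 mg/L.
Travel time t = 5.2e+04 m / 0.94 m/s = 5.532e+04 s = 0.6403 d.
C = 1.964·exp(−0.072·0.6403) = 1.964·0.9549 = 1.876 mg/L.

1.88 mg/L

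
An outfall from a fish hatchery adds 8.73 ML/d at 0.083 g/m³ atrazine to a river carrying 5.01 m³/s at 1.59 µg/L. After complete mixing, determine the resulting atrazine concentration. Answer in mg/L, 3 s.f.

8.73 ML/d = 0.101 m³/s.
1.59 µg/L = 0.00159 mg/L.
Flow-weighted mixing gives C = (0.101·0.083 + 5.01·0.00159) / (0.101 + 5.01) = 0.01635/5.111 = 0.003199 mg/L.

0.00320 mg/L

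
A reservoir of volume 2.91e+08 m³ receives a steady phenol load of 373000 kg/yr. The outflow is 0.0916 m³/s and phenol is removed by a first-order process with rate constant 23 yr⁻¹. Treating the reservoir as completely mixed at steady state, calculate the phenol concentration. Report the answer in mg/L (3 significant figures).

Outflow Q = 0.0916 m³/s × 3.156e+07 s/yr = 2.891e+06 m³/yr.
Steady-state CSTR mass balance: W = Q·C + k·V·C, so C = W/(Q + kV).
Q + kV = 2.891e+06 + 23·2.91e+08 = 6.696e+09 m³/yr.
C = 373000/6.696e+09 = 5.571e-05 kg/m³ = 0.05571 mg/L.

0.0557 mg/L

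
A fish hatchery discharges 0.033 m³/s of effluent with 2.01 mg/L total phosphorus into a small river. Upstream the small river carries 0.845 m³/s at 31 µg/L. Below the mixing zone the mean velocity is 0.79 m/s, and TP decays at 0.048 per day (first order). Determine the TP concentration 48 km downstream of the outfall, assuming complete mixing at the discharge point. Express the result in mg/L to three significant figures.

31 µg/L = 0.031 mg/L.
After complete mixing, C₀ = (0.033·2.01 + 0.845·0.031) / 0.878 = 0.1054 mg/L.
Travel time t = 4.8e+04 m / 0.79 m/s = 6.076e+04 s = 0.7032 d.
C = 0.1054·exp(−0.048·0.7032) = 0.1054·0.9668 = 0.1019 mg/L.

0.102 mg/L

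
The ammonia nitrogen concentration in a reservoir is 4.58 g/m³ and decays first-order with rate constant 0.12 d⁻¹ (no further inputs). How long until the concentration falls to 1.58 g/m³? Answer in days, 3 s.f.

8.87 d

t = ln(C₀/C)/k = ln(4.58/1.58)/0.12 = 1.064/0.12 = 8.869 d.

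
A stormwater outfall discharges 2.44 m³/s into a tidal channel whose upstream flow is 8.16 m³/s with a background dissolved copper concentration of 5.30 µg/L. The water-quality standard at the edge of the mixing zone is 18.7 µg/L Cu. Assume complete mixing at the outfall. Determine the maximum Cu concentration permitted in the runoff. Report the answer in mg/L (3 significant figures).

5.30 µg/L = 0.0053 mg/L.
18.7 µg/L = 0.0187 mg/L.
Mass balance: 0.0187·10.6 = 2.44·Cₑ + 8.16·0.0053.
Cₑ = (0.1982 − 0.04325) / 2.44 = 0.06351 mg/L.

0.0635 mg/L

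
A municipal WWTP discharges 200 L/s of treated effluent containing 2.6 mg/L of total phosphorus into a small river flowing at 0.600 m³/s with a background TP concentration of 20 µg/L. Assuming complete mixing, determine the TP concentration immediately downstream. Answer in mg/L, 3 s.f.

200 L/s = 0.2 m³/s.
20 µg/L = 0.02 mg/L.
Flow-weighted mixing gives C = (0.2·2.6 + 0.6·0.02) / (0.2 + 0.6) = 0.532/0.8 = 0.665 mg/L.

0.665 mg/L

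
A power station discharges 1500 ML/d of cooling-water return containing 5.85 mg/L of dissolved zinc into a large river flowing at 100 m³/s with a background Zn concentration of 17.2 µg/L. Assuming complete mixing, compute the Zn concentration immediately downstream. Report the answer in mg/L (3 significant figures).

0.880 mg/L

1500 ML/d = 17.36 m³/s.
17.2 µg/L = 0.0172 mg/L.
Flow-weighted mixing gives C = (17.36·5.85 + 100·0.0172) / (17.36 + 100) = 103.3/117.4 = 0.88 mg/L.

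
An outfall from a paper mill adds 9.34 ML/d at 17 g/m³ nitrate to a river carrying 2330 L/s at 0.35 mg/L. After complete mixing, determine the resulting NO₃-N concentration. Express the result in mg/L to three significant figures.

9.34 ML/d = 0.1081 m³/s.
2330 L/s = 2.33 m³/s.
Flow-weighted mixing gives C = (0.1081·17 + 2.33·0.35) / (0.1081 + 2.33) = 2.653/2.438 = 1.088 mg/L.

1.09 mg/L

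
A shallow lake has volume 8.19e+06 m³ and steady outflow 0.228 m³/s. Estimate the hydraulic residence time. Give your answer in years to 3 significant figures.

Q = 0.228 m³/s × 3.156e+07 s/yr = 7.195e+06 m³/yr.
Hydraulic residence time τ = V/Q = 8.19e+06/7.195e+06 = 1.138 yr.

1.14 yr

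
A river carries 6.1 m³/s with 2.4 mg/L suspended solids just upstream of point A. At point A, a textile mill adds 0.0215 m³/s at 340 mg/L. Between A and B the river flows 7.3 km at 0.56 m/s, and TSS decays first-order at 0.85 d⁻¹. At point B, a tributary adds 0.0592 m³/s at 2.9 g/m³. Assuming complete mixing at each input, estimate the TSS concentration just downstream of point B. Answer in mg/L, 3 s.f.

3.15 mg/L

After input A: C = (6.1·2.4 + 0.0215·340) / 6.121 = 3.586 mg/L.
Over the 7.3 km reach to input B (t = 1.304e+04 s = 0.1509 d), decay gives C = 3.586·exp(−0.85·0.1509) = 3.154 mg/L.
After input B: C = (6.121·3.154 + 0.0592·2.9) / 6.181 = 3.152 mg/L.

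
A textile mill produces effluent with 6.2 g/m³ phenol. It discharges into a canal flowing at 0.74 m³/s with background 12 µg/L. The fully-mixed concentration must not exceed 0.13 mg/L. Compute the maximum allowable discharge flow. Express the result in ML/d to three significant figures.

1.24 ML/d

12 µg/L = 0.012 mg/L.
Mass balance at complete mixing: C_std·(Q_w + Q_r) = Q_w·C_e + Q_r·C_b.
Rearranging, Q_w = Q_r·(C_std − C_b)/(C_e − C_std) = 0.74·(0.13 − 0.012) / (6.2 − 0.13) = 0.01439 m³/s.
= 1.243 ML/d.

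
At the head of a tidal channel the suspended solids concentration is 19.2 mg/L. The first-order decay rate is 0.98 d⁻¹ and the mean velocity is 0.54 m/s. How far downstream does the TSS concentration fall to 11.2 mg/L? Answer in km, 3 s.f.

25.7 km

From C = C₀·e^(−kt), t = ln(C₀/C)/k = ln(19.2/11.2)/0.98 = 0.539/0.98 = 0.55 d.
Distance = v·t = 0.54 m/s × 4.752e+04 s = 2.566e+04 m = 25.66 km.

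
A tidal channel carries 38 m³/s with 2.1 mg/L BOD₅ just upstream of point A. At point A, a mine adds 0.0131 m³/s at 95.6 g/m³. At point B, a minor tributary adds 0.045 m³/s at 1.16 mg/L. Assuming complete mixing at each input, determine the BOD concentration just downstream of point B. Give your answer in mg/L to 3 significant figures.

2.13 mg/L

After input A: C = (38·2.1 + 0.0131·95.6) / 38.01 = 2.132 mg/L.
After input B: C = (38.01·2.132 + 0.045·1.16) / 38.06 = 2.131 mg/L.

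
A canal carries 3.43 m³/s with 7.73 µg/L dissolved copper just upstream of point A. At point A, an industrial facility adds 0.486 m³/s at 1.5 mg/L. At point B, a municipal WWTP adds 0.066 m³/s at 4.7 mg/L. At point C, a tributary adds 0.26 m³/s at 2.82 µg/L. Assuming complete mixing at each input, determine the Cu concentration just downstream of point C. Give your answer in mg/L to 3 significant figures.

0.251 mg/L

7.73 µg/L = 0.00773 mg/L.
After input A: C = (3.43·0.00773 + 0.486·1.5) / 3.916 = 0.1929 mg/L.
After input B: C = (3.916·0.1929 + 0.066·4.7) / 3.982 = 0.2676 mg/L.
2.82 µg/L = 0.00282 mg/L.
After input C: C = (3.982·0.2676 + 0.26·0.00282) / 4.242 = 0.2514 mg/L.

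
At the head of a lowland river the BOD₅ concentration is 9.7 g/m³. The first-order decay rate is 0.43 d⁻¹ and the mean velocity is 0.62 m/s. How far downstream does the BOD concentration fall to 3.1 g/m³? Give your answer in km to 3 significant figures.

From C = C₀·e^(−kt), t = ln(C₀/C)/k = ln(9.7/3.1)/0.43 = 1.141/0.43 = 2.653 d.
Distance = v·t = 0.62 m/s × 2.292e+05 s = 1.421e+05 m = 142.1 km.

142 km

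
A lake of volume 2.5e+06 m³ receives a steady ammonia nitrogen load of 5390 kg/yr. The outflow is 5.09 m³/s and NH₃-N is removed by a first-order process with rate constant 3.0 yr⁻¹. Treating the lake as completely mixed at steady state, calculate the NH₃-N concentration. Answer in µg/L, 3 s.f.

Outflow Q = 5.09 m³/s × 3.156e+07 s/yr = 1.606e+08 m³/yr.
Steady-state CSTR mass balance: W = Q·C + k·V·C, so C = W/(Q + kV).
Q + kV = 1.606e+08 + 3.0·2.5e+06 = 1.681e+08 m³/yr.
C = 5390/1.681e+08 = 3.206e-05 kg/m³ = 0.03206 mg/L = 32.06 µg/L.

32.1 µg/L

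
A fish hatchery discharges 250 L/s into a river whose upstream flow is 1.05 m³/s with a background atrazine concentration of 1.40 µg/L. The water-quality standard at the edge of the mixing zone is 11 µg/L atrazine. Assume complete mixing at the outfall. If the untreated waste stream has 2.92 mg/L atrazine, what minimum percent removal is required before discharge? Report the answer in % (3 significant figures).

250 L/s = 0.25 m³/s.
1.40 µg/L = 0.0014 mg/L.
11 µg/L = 0.011 mg/L.
Mass balance: 0.011·1.3 = 0.25·Cₑ + 1.05·0.0014.
Cₑ = (0.0143 − 0.00147) / 0.25 = 0.05132 mg/L.
Required removal = 1 − 0.05132/2.92 = 98.24 %.

98.2 %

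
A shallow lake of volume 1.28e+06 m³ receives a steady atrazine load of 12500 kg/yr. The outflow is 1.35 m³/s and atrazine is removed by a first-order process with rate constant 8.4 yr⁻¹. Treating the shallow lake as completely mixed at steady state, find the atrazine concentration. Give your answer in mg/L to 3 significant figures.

0.234 mg/L

Outflow Q = 1.35 m³/s × 3.156e+07 s/yr = 4.26e+07 m³/yr.
Steady-state CSTR mass balance: W = Q·C + k·V·C, so C = W/(Q + kV).
Q + kV = 4.26e+07 + 8.4·1.28e+06 = 5.335e+07 m³/yr.
C = 12500/5.335e+07 = 0.0002343 kg/m³ = 0.2343 mg/L.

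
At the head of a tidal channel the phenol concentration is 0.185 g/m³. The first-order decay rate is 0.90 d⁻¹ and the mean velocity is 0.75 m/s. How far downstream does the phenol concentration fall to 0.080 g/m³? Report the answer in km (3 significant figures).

From C = C₀·e^(−kt), t = ln(C₀/C)/k = ln(0.185/0.080)/0.90 = 0.8383/0.90 = 0.9315 d.
Distance = v·t = 0.75 m/s × 8.048e+04 s = 6.036e+04 m = 60.36 km.

60.4 km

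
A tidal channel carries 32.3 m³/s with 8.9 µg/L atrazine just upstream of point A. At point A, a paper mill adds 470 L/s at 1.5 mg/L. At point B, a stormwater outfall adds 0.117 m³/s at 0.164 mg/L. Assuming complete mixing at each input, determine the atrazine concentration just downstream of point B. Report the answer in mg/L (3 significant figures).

8.9 µg/L = 0.0089 mg/L.
470 L/s = 0.47 m³/s.
After input A: C = (32.3·0.0089 + 0.47·1.5) / 32.77 = 0.03029 mg/L.
After input B: C = (32.77·0.03029 + 0.117·0.164) / 32.89 = 0.03076 mg/L.

0.0308 mg/L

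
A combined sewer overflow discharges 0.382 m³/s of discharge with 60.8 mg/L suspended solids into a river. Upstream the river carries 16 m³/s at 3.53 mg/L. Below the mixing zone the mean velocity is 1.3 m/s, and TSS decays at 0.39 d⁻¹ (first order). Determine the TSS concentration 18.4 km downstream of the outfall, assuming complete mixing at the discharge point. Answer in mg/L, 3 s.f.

4.56 mg/L

After complete mixing, C₀ = (0.382·60.8 + 16·3.53) / 16.38 = 4.865 mg/L.
Travel time t = 1.84e+04 m / 1.3 m/s = 1.415e+04 s = 0.1638 d.
C = 4.865·exp(−0.39·0.1638) = 4.865·0.9381 = 4.564 mg/L.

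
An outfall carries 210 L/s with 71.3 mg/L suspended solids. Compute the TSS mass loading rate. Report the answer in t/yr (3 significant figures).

473 t/yr

210 L/s = 0.21 m³/s.
Mass flux = Q·C = 0.21 m³/s × 71.3 g/m³ = 14.97 g/s.
= 14.97 g/s × 31.56 = 472.5 t/yr.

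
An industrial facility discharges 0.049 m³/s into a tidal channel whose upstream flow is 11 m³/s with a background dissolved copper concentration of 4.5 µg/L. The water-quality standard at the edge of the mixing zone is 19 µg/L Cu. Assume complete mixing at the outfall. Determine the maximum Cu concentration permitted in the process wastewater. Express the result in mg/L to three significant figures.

4.5 µg/L = 0.0045 mg/L.
19 µg/L = 0.019 mg/L.
Mass balance: 0.019·11.05 = 0.049·Cₑ + 11·0.0045.
Cₑ = (0.2099 − 0.0495) / 0.049 = 3.274 mg/L.

3.27 mg/L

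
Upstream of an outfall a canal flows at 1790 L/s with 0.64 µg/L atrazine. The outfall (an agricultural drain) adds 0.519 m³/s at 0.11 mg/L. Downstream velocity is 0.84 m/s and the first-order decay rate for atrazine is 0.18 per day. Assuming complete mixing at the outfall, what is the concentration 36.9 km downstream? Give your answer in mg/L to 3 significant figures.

0.0230 mg/L

1790 L/s = 1.79 m³/s.
0.64 µg/L = 0.00064 mg/L.
After complete mixing, C₀ = (0.519·0.11 + 1.79·0.00064) / 2.309 = 0.02522 mg/L.
Travel time t = 3.69e+04 m / 0.84 m/s = 4.393e+04 s = 0.5084 d.
C = 0.02522·exp(−0.18·0.5084) = 0.02522·0.9125 = 0.02302 mg/L.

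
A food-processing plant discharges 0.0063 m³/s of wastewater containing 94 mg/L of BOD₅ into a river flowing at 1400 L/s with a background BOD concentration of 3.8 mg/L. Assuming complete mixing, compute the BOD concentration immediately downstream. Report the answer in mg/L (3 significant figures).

1400 L/s = 1.4 m³/s.
By mass balance at complete mixing, C = (0.0063·94 + 1.4·3.8) / (0.0063 + 1.4) = 5.912/1.406 = 4.204 mg/L.

4.20 mg/L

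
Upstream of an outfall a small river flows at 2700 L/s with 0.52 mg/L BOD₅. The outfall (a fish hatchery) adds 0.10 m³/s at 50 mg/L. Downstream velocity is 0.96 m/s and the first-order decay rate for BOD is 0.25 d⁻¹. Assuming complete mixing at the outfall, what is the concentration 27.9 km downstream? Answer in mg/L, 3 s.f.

2700 L/s = 2.7 m³/s.
After complete mixing, C₀ = (0.1·50 + 2.7·0.52) / 2.8 = 2.287 mg/L.
Travel time t = 2.79e+04 m / 0.96 m/s = 2.906e+04 s = 0.3364 d.
C = 2.287·exp(−0.25·0.3364) = 2.287·0.9193 = 2.103 mg/L.

2.10 mg/L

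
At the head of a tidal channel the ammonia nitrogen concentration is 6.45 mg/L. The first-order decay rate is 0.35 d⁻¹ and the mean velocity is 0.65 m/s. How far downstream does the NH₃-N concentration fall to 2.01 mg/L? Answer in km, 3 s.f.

From C = C₀·e^(−kt), t = ln(C₀/C)/k = ln(6.45/2.01)/0.35 = 1.166/0.35 = 3.331 d.
Distance = v·t = 0.65 m/s × 2.878e+05 s = 1.871e+05 m = 187.1 km.

187 km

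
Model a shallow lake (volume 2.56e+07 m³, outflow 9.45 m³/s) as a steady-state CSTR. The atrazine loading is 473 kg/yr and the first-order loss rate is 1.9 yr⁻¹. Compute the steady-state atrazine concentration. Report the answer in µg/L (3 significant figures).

1.36 µg/L

Outflow Q = 9.45 m³/s × 3.156e+07 s/yr = 2.982e+08 m³/yr.
Steady-state CSTR mass balance: W = Q·C + k·V·C, so C = W/(Q + kV).
Q + kV = 2.982e+08 + 1.9·2.56e+07 = 3.469e+08 m³/yr.
C = 473/3.469e+08 = 1.364e-06 kg/m³ = 0.001364 mg/L = 1.364 µg/L.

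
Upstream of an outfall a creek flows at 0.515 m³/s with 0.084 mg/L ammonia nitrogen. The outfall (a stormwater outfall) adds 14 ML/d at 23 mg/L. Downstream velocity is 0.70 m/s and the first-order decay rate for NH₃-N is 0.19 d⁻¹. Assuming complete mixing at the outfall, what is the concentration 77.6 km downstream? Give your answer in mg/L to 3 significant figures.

14 ML/d = 0.162 m³/s.
After complete mixing, C₀ = (0.162·23 + 0.515·0.084) / 0.677 = 5.569 mg/L.
Travel time t = 7.76e+04 m / 0.70 m/s = 1.109e+05 s = 1.283 d.
C = 5.569·exp(−0.19·1.283) = 5.569·0.7837 = 4.364 mg/L.

4.36 mg/L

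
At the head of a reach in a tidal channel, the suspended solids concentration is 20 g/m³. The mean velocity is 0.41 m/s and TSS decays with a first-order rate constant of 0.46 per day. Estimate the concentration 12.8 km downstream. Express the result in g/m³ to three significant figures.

Travel time t = 12.8 km / 0.41 m/s = 1.28e+04/0.41 = 3.122e+04 s = 0.3613 d.
First-order decay: C = 20·exp(−0.46·0.3613) = 20·0.8469 = 16.94 g/m³.

16.9 g/m³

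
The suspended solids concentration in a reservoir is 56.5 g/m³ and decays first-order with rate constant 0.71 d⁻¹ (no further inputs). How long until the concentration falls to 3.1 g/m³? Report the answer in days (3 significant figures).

4.09 d

t = ln(C₀/C)/k = ln(56.5/3.1)/0.71 = 2.903/0.71 = 4.089 d.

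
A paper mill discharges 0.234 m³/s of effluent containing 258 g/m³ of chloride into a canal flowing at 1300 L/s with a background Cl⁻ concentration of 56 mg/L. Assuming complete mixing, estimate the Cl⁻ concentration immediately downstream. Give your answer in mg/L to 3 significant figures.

1300 L/s = 1.3 m³/s.
Conservation of mass across the mixing zone: C = (0.234·258 + 1.3·56) / (0.234 + 1.3) = 133.2/1.534 = 86.81 mg/L.

86.8 mg/L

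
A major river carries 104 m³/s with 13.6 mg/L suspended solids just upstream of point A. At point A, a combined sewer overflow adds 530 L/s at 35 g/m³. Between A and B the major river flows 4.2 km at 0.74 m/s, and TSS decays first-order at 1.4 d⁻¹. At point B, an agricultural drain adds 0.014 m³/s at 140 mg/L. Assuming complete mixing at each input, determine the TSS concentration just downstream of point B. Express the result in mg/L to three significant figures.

530 L/s = 0.53 m³/s.
After input A: C = (104·13.6 + 0.53·35) / 104.5 = 13.71 mg/L.
Over the 4.2 km reach to input B (t = 5676 s = 0.06569 d), decay gives C = 13.71·exp(−1.4·0.06569) = 12.5 mg/L.
After input B: C = (104.5·12.5 + 0.014·140) / 104.5 = 12.52 mg/L.

12.5 mg/L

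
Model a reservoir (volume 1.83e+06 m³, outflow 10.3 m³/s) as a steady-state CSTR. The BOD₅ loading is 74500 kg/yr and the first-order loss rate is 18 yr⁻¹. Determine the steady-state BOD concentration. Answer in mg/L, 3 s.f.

0.208 mg/L

Outflow Q = 10.3 m³/s × 3.156e+07 s/yr = 3.25e+08 m³/yr.
Steady-state CSTR mass balance: W = Q·C + k·V·C, so C = W/(Q + kV).
Q + kV = 3.25e+08 + 18·1.83e+06 = 3.58e+08 m³/yr.
C = 74500/3.58e+08 = 0.0002081 kg/m³ = 0.2081 mg/L.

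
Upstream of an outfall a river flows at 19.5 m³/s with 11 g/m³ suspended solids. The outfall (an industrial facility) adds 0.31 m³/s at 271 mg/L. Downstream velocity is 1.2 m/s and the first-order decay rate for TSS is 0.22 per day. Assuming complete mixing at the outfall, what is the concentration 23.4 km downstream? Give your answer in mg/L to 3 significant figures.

14.3 mg/L

After complete mixing, C₀ = (0.31·271 + 19.5·11) / 19.81 = 15.07 mg/L.
Travel time t = 2.34e+04 m / 1.2 m/s = 1.95e+04 s = 0.2257 d.
C = 15.07·exp(−0.22·0.2257) = 15.07·0.9516 = 14.34 mg/L.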